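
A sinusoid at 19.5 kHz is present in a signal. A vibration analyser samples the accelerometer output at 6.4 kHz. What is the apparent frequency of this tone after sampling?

19.5 kHz mod fs = 0.3 kHz.
0.3 kHz ≤ fs/2 = 3.2 kHz, appears at 0.3 kHz.

0.3 kHz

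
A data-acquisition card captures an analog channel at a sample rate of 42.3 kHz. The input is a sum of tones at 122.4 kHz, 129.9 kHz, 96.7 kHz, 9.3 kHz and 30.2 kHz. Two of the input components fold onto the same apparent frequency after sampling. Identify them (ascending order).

fs/2 = 21.15 kHz.
122.4 kHz mod fs = 37.8 kHz.
37.8 kHz > fs/2 = 21.15 kHz, folds to fs − 37.8 kHz = 4.5 kHz.
129.9 kHz mod fs = 3 kHz.
3 kHz ≤ fs/2 = 21.15 kHz, appears at 3 kHz.
96.7 kHz mod fs = 12.1 kHz.
12.1 kHz ≤ fs/2 = 21.15 kHz, appears at 12.1 kHz.
9.3 kHz ≤ fs/2 = 21.15 kHz, passes unchanged.
30.2 kHz > fs/2 = 21.15 kHz, folds to fs − 30.2 kHz = 12.1 kHz.
30.2 kHz and 96.7 kHz both map to 12.1 kHz.

30.2 kHz, 96.7 kHz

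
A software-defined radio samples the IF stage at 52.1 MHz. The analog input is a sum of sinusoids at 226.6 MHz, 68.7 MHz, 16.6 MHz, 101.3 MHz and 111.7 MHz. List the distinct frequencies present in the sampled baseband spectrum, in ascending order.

fs/2 = 26.05 MHz.
226.6 MHz mod fs = 18.2 MHz.
18.2 MHz ≤ fs/2 = 26.05 MHz, appears at 18.2 MHz.
68.7 MHz mod fs = 16.6 MHz.
16.6 MHz ≤ fs/2 = 26.05 MHz, appears at 16.6 MHz.
16.6 MHz ≤ fs/2 = 26.05 MHz, passes unchanged.
101.3 MHz mod fs = 49.2 MHz.
49.2 MHz > fs/2 = 26.05 MHz, folds to fs − 49.2 MHz = 2.9 MHz.
111.7 MHz mod fs = 7.5 MHz.
7.5 MHz ≤ fs/2 = 26.05 MHz, appears at 7.5 MHz.
Distinct values: {2.9 MHz, 7.5 MHz, 16.6 MHz, 18.2 MHz}.

2.9 MHz, 7.5 MHz, 16.6 MHz, 18.2 MHz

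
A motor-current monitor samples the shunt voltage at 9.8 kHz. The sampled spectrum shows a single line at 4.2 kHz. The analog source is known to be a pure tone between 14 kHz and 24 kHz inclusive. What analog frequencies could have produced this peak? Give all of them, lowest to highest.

Frequencies that alias to 4.2 kHz are k·fs ± 4.2 kHz for integer k ≥ 0.
k=0: 4.2 kHz.
k=1: 5.6 kHz, 14 kHz.
k=2: 15.4 kHz, 23.8 kHz.
k=3: 25.2 kHz, 33.6 kHz.
Within [14 kHz, 24 kHz]: 14 kHz, 15.4 kHz, 23.8 kHz.

14 kHz, 15.4 kHz, 23.8 kHz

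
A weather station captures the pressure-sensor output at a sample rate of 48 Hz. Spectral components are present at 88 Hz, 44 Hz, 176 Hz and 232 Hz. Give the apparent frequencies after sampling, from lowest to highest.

4 Hz, 8 Hz, 16 Hz

fs/2 = 24 Hz.
88 Hz mod fs = 40 Hz.
40 Hz > fs/2 = 24 Hz, folds to fs − 40 Hz = 8 Hz.
44 Hz > fs/2 = 24 Hz, folds to fs − 44 Hz = 4 Hz.
176 Hz mod fs = 32 Hz.
32 Hz > fs/2 = 24 Hz, folds to fs − 32 Hz = 16 Hz.
232 Hz mod fs = 40 Hz.
40 Hz > fs/2 = 24 Hz, folds to fs − 40 Hz = 8 Hz.
Distinct values: {4 Hz, 8 Hz, 16 Hz}.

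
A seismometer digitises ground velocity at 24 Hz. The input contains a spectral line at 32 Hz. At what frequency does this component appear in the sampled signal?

8 Hz

32 Hz mod fs = 8 Hz.
8 Hz ≤ fs/2 = 12 Hz, appears at 8 Hz.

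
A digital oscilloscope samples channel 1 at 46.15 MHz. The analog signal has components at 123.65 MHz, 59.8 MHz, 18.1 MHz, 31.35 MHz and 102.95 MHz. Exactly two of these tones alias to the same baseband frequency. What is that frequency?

fs/2 = 23.075 MHz.
123.65 MHz mod fs = 31.35 MHz.
31.35 MHz > fs/2 = 23.075 MHz, folds to fs − 31.35 MHz = 14.8 MHz.
59.8 MHz mod fs = 13.65 MHz.
13.65 MHz ≤ fs/2 = 23.075 MHz, appears at 13.65 MHz.
18.1 MHz ≤ fs/2 = 23.075 MHz, passes unchanged.
31.35 MHz > fs/2 = 23.075 MHz, folds to fs − 31.35 MHz = 14.8 MHz.
102.95 MHz mod fs = 10.65 MHz.
10.65 MHz ≤ fs/2 = 23.075 MHz, appears at 10.65 MHz.
31.35 MHz and 123.65 MHz both map to 14.8 MHz.

14.8 MHz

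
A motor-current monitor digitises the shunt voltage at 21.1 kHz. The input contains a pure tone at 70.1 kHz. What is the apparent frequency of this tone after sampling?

70.1 kHz mod fs = 6.8 kHz.
6.8 kHz ≤ fs/2 = 10.55 kHz, appears at 6.8 kHz.

6.8 kHz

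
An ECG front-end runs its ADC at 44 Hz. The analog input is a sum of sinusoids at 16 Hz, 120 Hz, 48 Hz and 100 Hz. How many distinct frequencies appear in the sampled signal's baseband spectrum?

3

fs/2 = 22 Hz.
16 Hz ≤ fs/2 = 22 Hz, passes unchanged.
120 Hz mod fs = 32 Hz.
32 Hz > fs/2 = 22 Hz, folds to fs − 32 Hz = 12 Hz.
48 Hz mod fs = 4 Hz.
4 Hz ≤ fs/2 = 22 Hz, appears at 4 Hz.
100 Hz mod fs = 12 Hz.
12 Hz ≤ fs/2 = 22 Hz, appears at 12 Hz.
Distinct values: {4 Hz, 12 Hz, 16 Hz} → 3.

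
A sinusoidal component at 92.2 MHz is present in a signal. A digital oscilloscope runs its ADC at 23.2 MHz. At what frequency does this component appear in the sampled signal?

0.6 MHz

92.2 MHz mod fs = 22.6 MHz.
22.6 MHz > fs/2 = 11.6 MHz, folds to fs − 22.6 MHz = 0.6 MHz.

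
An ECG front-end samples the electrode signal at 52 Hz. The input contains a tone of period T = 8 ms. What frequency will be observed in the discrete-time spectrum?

T = 8 ms → f = 1/T = 125 Hz.
125 Hz mod fs = 21 Hz.
21 Hz ≤ fs/2 = 26 Hz, appears at 21 Hz.

21 Hz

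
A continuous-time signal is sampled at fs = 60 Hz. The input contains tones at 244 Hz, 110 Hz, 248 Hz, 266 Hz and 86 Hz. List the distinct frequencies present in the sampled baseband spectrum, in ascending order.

fs/2 = 30 Hz.
244 Hz mod fs = 4 Hz.
4 Hz ≤ fs/2 = 30 Hz, appears at 4 Hz.
110 Hz mod fs = 50 Hz.
50 Hz > fs/2 = 30 Hz, folds to fs − 50 Hz = 10 Hz.
248 Hz mod fs = 8 Hz.
8 Hz ≤ fs/2 = 30 Hz, appears at 8 Hz.
266 Hz mod fs = 26 Hz.
26 Hz ≤ fs/2 = 30 Hz, appears at 26 Hz.
86 Hz mod fs = 26 Hz.
26 Hz ≤ fs/2 = 30 Hz, appears at 26 Hz.
Distinct values: {4 Hz, 8 Hz, 10 Hz, 26 Hz}.

4 Hz, 8 Hz, 10 Hz, 26 Hz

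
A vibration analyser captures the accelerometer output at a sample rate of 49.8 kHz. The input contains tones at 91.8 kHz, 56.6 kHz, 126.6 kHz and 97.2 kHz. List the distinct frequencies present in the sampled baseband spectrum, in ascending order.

fs/2 = 24.9 kHz.
91.8 kHz mod fs = 42 kHz.
42 kHz > fs/2 = 24.9 kHz, folds to fs − 42 kHz = 7.8 kHz.
56.6 kHz mod fs = 6.8 kHz.
6.8 kHz ≤ fs/2 = 24.9 kHz, appears at 6.8 kHz.
126.6 kHz mod fs = 27 kHz.
27 kHz > fs/2 = 24.9 kHz, folds to fs − 27 kHz = 22.8 kHz.
97.2 kHz mod fs = 47.4 kHz.
47.4 kHz > fs/2 = 24.9 kHz, folds to fs − 47.4 kHz = 2.4 kHz.
Distinct values: {2.4 kHz, 6.8 kHz, 7.8 kHz, 22.8 kHz}.

2.4 kHz, 6.8 kHz, 7.8 kHz, 22.8 kHz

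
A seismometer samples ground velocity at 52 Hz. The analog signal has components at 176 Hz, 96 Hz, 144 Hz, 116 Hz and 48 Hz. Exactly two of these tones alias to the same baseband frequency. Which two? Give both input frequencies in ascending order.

116 Hz, 144 Hz

fs/2 = 26 Hz.
176 Hz mod fs = 20 Hz.
20 Hz ≤ fs/2 = 26 Hz, appears at 20 Hz.
96 Hz mod fs = 44 Hz.
44 Hz > fs/2 = 26 Hz, folds to fs − 44 Hz = 8 Hz.
144 Hz mod fs = 40 Hz.
40 Hz > fs/2 = 26 Hz, folds to fs − 40 Hz = 12 Hz.
116 Hz mod fs = 12 Hz.
12 Hz ≤ fs/2 = 26 Hz, appears at 12 Hz.
48 Hz > fs/2 = 26 Hz, folds to fs − 48 Hz = 4 Hz.
116 Hz and 144 Hz both map to 12 Hz.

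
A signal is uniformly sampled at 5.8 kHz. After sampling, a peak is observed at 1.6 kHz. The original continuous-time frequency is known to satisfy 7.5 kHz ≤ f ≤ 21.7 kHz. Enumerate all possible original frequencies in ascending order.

Frequencies that alias to 1.6 kHz are k·fs ± 1.6 kHz for integer k ≥ 0.
k=0: 1.6 kHz.
k=1: 4.2 kHz, 7.4 kHz.
k=2: 10 kHz, 13.2 kHz.
k=3: 15.8 kHz, 19 kHz.
k=4: 21.6 kHz, 24.8 kHz.
k=5: 27.4 kHz, 30.6 kHz.
Within [7.5 kHz, 21.7 kHz]: 10 kHz, 13.2 kHz, 15.8 kHz, 19 kHz, 21.6 kHz.

10 kHz, 13.2 kHz, 15.8 kHz, 19 kHz, 21.6 kHz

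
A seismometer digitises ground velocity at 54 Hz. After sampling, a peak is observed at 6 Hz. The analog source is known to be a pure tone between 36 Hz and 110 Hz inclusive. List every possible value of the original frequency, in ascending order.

Frequencies that alias to 6 Hz are k·fs ± 6 Hz for integer k ≥ 0.
k=0: 6 Hz.
k=1: 48 Hz, 60 Hz.
k=2: 102 Hz, 114 Hz.
k=3: 156 Hz, 168 Hz.
Within [36 Hz, 110 Hz]: 48 Hz, 60 Hz, 102 Hz.

48 Hz, 60 Hz, 102 Hz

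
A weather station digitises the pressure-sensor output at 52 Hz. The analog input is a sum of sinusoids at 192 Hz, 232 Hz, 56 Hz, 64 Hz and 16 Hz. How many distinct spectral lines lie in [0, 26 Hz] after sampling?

fs/2 = 26 Hz.
192 Hz mod fs = 36 Hz.
36 Hz > fs/2 = 26 Hz, folds to fs − 36 Hz = 16 Hz.
232 Hz mod fs = 24 Hz.
24 Hz ≤ fs/2 = 26 Hz, appears at 24 Hz.
56 Hz mod fs = 4 Hz.
4 Hz ≤ fs/2 = 26 Hz, appears at 4 Hz.
64 Hz mod fs = 12 Hz.
12 Hz ≤ fs/2 = 26 Hz, appears at 12 Hz.
16 Hz ≤ fs/2 = 26 Hz, passes unchanged.
Distinct values: {4 Hz, 12 Hz, 16 Hz, 24 Hz} → 4.

4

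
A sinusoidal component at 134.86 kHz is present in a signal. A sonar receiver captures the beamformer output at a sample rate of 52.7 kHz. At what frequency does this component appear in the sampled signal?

23.24 kHz

134.86 kHz mod fs = 29.46 kHz.
29.46 kHz > fs/2 = 26.35 kHz, folds to fs − 29.46 kHz = 23.24 kHz.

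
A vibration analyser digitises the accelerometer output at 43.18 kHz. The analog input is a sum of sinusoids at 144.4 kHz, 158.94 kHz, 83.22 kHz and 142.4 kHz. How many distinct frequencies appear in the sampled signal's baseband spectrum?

fs/2 = 21.59 kHz.
144.4 kHz mod fs = 14.86 kHz.
14.86 kHz ≤ fs/2 = 21.59 kHz, appears at 14.86 kHz.
158.94 kHz mod fs = 29.4 kHz.
29.4 kHz > fs/2 = 21.59 kHz, folds to fs − 29.4 kHz = 13.78 kHz.
83.22 kHz mod fs = 40.04 kHz.
40.04 kHz > fs/2 = 21.59 kHz, folds to fs − 40.04 kHz = 3.14 kHz.
142.4 kHz mod fs = 12.86 kHz.
12.86 kHz ≤ fs/2 = 21.59 kHz, appears at 12.86 kHz.
Distinct values: {3.14 kHz, 12.86 kHz, 13.78 kHz, 14.86 kHz} → 4.

4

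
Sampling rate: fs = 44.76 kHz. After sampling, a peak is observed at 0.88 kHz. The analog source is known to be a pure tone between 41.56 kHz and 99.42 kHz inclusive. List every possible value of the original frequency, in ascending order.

Frequencies that alias to 0.88 kHz are k·fs ± 0.88 kHz for integer k ≥ 0.
k=0: 0.88 kHz.
k=1: 43.88 kHz, 45.64 kHz.
k=2: 88.64 kHz, 90.4 kHz.
k=3: 133.4 kHz, 135.16 kHz.
Within [41.56 kHz, 99.42 kHz]: 43.88 kHz, 45.64 kHz, 88.64 kHz, 90.4 kHz.

43.88 kHz, 45.64 kHz, 88.64 kHz, 90.4 kHz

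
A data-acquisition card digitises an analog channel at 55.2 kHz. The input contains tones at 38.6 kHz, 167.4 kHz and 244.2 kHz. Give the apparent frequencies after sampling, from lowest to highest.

fs/2 = 27.6 kHz.
38.6 kHz > fs/2 = 27.6 kHz, folds to fs − 38.6 kHz = 16.6 kHz.
167.4 kHz mod fs = 1.8 kHz.
1.8 kHz ≤ fs/2 = 27.6 kHz, appears at 1.8 kHz.
244.2 kHz mod fs = 23.4 kHz.
23.4 kHz ≤ fs/2 = 27.6 kHz, appears at 23.4 kHz.
Distinct values: {1.8 kHz, 16.6 kHz, 23.4 kHz}.

1.8 kHz, 16.6 kHz, 23.4 kHz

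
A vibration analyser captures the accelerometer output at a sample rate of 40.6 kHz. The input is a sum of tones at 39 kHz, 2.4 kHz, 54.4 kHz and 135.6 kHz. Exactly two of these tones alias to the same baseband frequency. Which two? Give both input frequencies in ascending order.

54.4 kHz, 135.6 kHz

fs/2 = 20.3 kHz.
39 kHz > fs/2 = 20.3 kHz, folds to fs − 39 kHz = 1.6 kHz.
2.4 kHz ≤ fs/2 = 20.3 kHz, passes unchanged.
54.4 kHz mod fs = 13.8 kHz.
13.8 kHz ≤ fs/2 = 20.3 kHz, appears at 13.8 kHz.
135.6 kHz mod fs = 13.8 kHz.
13.8 kHz ≤ fs/2 = 20.3 kHz, appears at 13.8 kHz.
54.4 kHz and 135.6 kHz both map to 13.8 kHz.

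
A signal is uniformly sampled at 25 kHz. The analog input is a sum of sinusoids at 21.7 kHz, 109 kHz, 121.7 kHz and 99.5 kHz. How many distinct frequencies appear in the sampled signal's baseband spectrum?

fs/2 = 12.5 kHz.
21.7 kHz > fs/2 = 12.5 kHz, folds to fs − 21.7 kHz = 3.3 kHz.
109 kHz mod fs = 9 kHz.
9 kHz ≤ fs/2 = 12.5 kHz, appears at 9 kHz.
121.7 kHz mod fs = 21.7 kHz.
21.7 kHz > fs/2 = 12.5 kHz, folds to fs − 21.7 kHz = 3.3 kHz.
99.5 kHz mod fs = 24.5 kHz.
24.5 kHz > fs/2 = 12.5 kHz, folds to fs − 24.5 kHz = 0.5 kHz.
Distinct values: {0.5 kHz, 3.3 kHz, 9 kHz} → 3.

3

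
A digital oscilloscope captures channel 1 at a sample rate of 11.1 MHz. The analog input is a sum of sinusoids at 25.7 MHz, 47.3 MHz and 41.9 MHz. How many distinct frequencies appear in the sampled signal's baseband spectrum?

3

fs/2 = 5.55 MHz.
25.7 MHz mod fs = 3.5 MHz.
3.5 MHz ≤ fs/2 = 5.55 MHz, appears at 3.5 MHz.
47.3 MHz mod fs = 2.9 MHz.
2.9 MHz ≤ fs/2 = 5.55 MHz, appears at 2.9 MHz.
41.9 MHz mod fs = 8.6 MHz.
8.6 MHz > fs/2 = 5.55 MHz, folds to fs − 8.6 MHz = 2.5 MHz.
Distinct values: {2.5 MHz, 2.9 MHz, 3.5 MHz} → 3.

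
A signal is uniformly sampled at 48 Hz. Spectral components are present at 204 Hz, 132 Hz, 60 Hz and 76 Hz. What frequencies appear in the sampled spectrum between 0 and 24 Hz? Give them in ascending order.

12 Hz, 20 Hz

fs/2 = 24 Hz.
204 Hz mod fs = 12 Hz.
12 Hz ≤ fs/2 = 24 Hz, appears at 12 Hz.
132 Hz mod fs = 36 Hz.
36 Hz > fs/2 = 24 Hz, folds to fs − 36 Hz = 12 Hz.
60 Hz mod fs = 12 Hz.
12 Hz ≤ fs/2 = 24 Hz, appears at 12 Hz.
76 Hz mod fs = 28 Hz.
28 Hz > fs/2 = 24 Hz, folds to fs − 28 Hz = 20 Hz.
Distinct values: {12 Hz, 20 Hz}.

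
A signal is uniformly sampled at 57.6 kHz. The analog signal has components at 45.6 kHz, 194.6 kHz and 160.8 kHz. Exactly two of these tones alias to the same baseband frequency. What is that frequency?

12 kHz

fs/2 = 28.8 kHz.
45.6 kHz > fs/2 = 28.8 kHz, folds to fs − 45.6 kHz = 12 kHz.
194.6 kHz mod fs = 21.8 kHz.
21.8 kHz ≤ fs/2 = 28.8 kHz, appears at 21.8 kHz.
160.8 kHz mod fs = 45.6 kHz.
45.6 kHz > fs/2 = 28.8 kHz, folds to fs − 45.6 kHz = 12 kHz.
45.6 kHz and 160.8 kHz both map to 12 kHz.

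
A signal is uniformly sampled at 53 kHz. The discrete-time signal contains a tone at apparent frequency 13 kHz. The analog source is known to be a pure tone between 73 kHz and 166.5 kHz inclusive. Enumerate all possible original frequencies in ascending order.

93 kHz, 119 kHz, 146 kHz

Frequencies that alias to 13 kHz are k·fs ± 13 kHz for integer k ≥ 0.
k=0: 13 kHz.
k=1: 40 kHz, 66 kHz.
k=2: 93 kHz, 119 kHz.
k=3: 146 kHz, 172 kHz.
k=4: 199 kHz, 225 kHz.
Within [73 kHz, 166.5 kHz]: 93 kHz, 119 kHz, 146 kHz.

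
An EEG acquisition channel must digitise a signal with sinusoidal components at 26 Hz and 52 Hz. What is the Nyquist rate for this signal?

104 Hz

Highest-frequency component: 52 Hz.
Nyquist rate = 2 × 52 Hz = 104 Hz.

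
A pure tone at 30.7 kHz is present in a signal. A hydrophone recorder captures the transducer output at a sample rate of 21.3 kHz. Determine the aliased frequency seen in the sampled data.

9.4 kHz

30.7 kHz mod fs = 9.4 kHz.
9.4 kHz ≤ fs/2 = 10.65 kHz, appears at 9.4 kHz.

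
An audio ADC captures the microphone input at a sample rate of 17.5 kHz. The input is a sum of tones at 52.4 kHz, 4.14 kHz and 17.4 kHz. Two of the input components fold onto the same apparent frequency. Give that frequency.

0.1 kHz

fs/2 = 8.75 kHz.
52.4 kHz mod fs = 17.4 kHz.
17.4 kHz > fs/2 = 8.75 kHz, folds to fs − 17.4 kHz = 0.1 kHz.
4.14 kHz ≤ fs/2 = 8.75 kHz, passes unchanged.
17.4 kHz > fs/2 = 8.75 kHz, folds to fs − 17.4 kHz = 0.1 kHz.
17.4 kHz and 52.4 kHz both map to 0.1 kHz.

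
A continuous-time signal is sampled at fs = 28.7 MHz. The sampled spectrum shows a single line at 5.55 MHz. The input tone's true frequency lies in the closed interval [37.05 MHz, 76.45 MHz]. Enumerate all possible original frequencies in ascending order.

Frequencies that alias to 5.55 MHz are k·fs ± 5.55 MHz for integer k ≥ 0.
k=0: 5.55 MHz.
k=1: 23.15 MHz, 34.25 MHz.
k=2: 51.85 MHz, 62.95 MHz.
k=3: 80.55 MHz, 91.65 MHz.
Within [37.05 MHz, 76.45 MHz]: 51.85 MHz, 62.95 MHz.

51.85 MHz, 62.95 MHz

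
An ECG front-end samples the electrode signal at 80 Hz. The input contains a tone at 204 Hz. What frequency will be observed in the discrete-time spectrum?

36 Hz

204 Hz mod fs = 44 Hz.
44 Hz > fs/2 = 40 Hz, folds to fs − 44 Hz = 36 Hz.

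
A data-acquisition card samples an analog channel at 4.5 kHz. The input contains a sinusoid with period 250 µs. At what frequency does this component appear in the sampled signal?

T = 250 µs → f = 1/T = 4 kHz.
4 kHz > fs/2 = 2.25 kHz, folds to fs − 4 kHz = 0.5 kHz.

0.5 kHz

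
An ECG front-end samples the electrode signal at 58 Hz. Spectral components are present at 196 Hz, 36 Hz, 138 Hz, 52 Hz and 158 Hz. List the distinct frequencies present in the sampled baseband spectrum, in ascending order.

fs/2 = 29 Hz.
196 Hz mod fs = 22 Hz.
22 Hz ≤ fs/2 = 29 Hz, appears at 22 Hz.
36 Hz > fs/2 = 29 Hz, folds to fs − 36 Hz = 22 Hz.
138 Hz mod fs = 22 Hz.
22 Hz ≤ fs/2 = 29 Hz, appears at 22 Hz.
52 Hz > fs/2 = 29 Hz, folds to fs − 52 Hz = 6 Hz.
158 Hz mod fs = 42 Hz.
42 Hz > fs/2 = 29 Hz, folds to fs − 42 Hz = 16 Hz.
Distinct values: {6 Hz, 16 Hz, 22 Hz}.

6 Hz, 16 Hz, 22 Hz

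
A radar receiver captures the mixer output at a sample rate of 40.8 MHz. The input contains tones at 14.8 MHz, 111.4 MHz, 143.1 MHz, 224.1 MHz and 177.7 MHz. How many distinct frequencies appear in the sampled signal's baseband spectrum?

4

fs/2 = 20.4 MHz.
14.8 MHz ≤ fs/2 = 20.4 MHz, passes unchanged.
111.4 MHz mod fs = 29.8 MHz.
29.8 MHz > fs/2 = 20.4 MHz, folds to fs − 29.8 MHz = 11 MHz.
143.1 MHz mod fs = 20.7 MHz.
20.7 MHz > fs/2 = 20.4 MHz, folds to fs − 20.7 MHz = 20.1 MHz.
224.1 MHz mod fs = 20.1 MHz.
20.1 MHz ≤ fs/2 = 20.4 MHz, appears at 20.1 MHz.
177.7 MHz mod fs = 14.5 MHz.
14.5 MHz ≤ fs/2 = 20.4 MHz, appears at 14.5 MHz.
Distinct values: {11 MHz, 14.5 MHz, 14.8 MHz, 20.1 MHz} → 4.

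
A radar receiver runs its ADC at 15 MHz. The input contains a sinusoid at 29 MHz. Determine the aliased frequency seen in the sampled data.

1 MHz

29 MHz mod fs = 14 MHz.
14 MHz > fs/2 = 7.5 MHz, folds to fs − 14 MHz = 1 MHz.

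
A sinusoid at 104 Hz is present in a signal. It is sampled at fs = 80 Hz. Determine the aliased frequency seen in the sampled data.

24 Hz

104 Hz mod fs = 24 Hz.
24 Hz ≤ fs/2 = 40 Hz, appears at 24 Hz.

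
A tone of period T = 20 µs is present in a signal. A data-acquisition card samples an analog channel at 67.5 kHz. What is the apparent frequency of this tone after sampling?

17.5 kHz

T = 20 µs → f = 1/T = 50 kHz.
50 kHz > fs/2 = 33.75 kHz, folds to fs − 50 kHz = 17.5 kHz.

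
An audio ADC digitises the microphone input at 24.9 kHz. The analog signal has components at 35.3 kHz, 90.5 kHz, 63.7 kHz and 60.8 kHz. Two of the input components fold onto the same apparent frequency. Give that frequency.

fs/2 = 12.45 kHz.
35.3 kHz mod fs = 10.4 kHz.
10.4 kHz ≤ fs/2 = 12.45 kHz, appears at 10.4 kHz.
90.5 kHz mod fs = 15.8 kHz.
15.8 kHz > fs/2 = 12.45 kHz, folds to fs − 15.8 kHz = 9.1 kHz.
63.7 kHz mod fs = 13.9 kHz.
13.9 kHz > fs/2 = 12.45 kHz, folds to fs − 13.9 kHz = 11 kHz.
60.8 kHz mod fs = 11 kHz.
11 kHz ≤ fs/2 = 12.45 kHz, appears at 11 kHz.
60.8 kHz and 63.7 kHz both map to 11 kHz.

11 kHz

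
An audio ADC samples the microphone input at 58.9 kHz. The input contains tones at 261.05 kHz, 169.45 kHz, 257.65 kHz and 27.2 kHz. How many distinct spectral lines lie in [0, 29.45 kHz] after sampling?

4

fs/2 = 29.45 kHz.
261.05 kHz mod fs = 25.45 kHz.
25.45 kHz ≤ fs/2 = 29.45 kHz, appears at 25.45 kHz.
169.45 kHz mod fs = 51.65 kHz.
51.65 kHz > fs/2 = 29.45 kHz, folds to fs − 51.65 kHz = 7.25 kHz.
257.65 kHz mod fs = 22.05 kHz.
22.05 kHz ≤ fs/2 = 29.45 kHz, appears at 22.05 kHz.
27.2 kHz ≤ fs/2 = 29.45 kHz, passes unchanged.
Distinct values: {7.25 kHz, 22.05 kHz, 25.45 kHz, 27.2 kHz} → 4.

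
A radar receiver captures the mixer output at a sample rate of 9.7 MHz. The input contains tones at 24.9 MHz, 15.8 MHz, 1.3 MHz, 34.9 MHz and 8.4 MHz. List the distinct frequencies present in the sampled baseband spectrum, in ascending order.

1.3 MHz, 3.6 MHz, 3.9 MHz, 4.2 MHz

fs/2 = 4.85 MHz.
24.9 MHz mod fs = 5.5 MHz.
5.5 MHz > fs/2 = 4.85 MHz, folds to fs − 5.5 MHz = 4.2 MHz.
15.8 MHz mod fs = 6.1 MHz.
6.1 MHz > fs/2 = 4.85 MHz, folds to fs − 6.1 MHz = 3.6 MHz.
1.3 MHz ≤ fs/2 = 4.85 MHz, passes unchanged.
34.9 MHz mod fs = 5.8 MHz.
5.8 MHz > fs/2 = 4.85 MHz, folds to fs − 5.8 MHz = 3.9 MHz.
8.4 MHz > fs/2 = 4.85 MHz, folds to fs − 8.4 MHz = 1.3 MHz.
Distinct values: {1.3 MHz, 3.6 MHz, 3.9 MHz, 4.2 MHz}.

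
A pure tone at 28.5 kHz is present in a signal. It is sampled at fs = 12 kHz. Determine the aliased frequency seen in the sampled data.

4.5 kHz

28.5 kHz mod fs = 4.5 kHz.
4.5 kHz ≤ fs/2 = 6 kHz, appears at 4.5 kHz.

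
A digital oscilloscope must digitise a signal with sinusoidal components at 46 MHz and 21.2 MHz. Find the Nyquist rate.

Highest-frequency component: 46 MHz.
Nyquist rate = 2 × 46 MHz = 92 MHz.

92 MHz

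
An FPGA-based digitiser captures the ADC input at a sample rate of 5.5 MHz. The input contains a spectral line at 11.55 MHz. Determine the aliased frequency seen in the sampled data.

0.55 MHz

11.55 MHz mod fs = 0.55 MHz.
0.55 MHz ≤ fs/2 = 2.75 MHz, appears at 0.55 MHz.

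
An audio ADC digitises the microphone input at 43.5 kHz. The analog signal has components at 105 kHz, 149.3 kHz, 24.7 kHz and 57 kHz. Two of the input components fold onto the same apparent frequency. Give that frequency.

18.8 kHz

fs/2 = 21.75 kHz.
105 kHz mod fs = 18 kHz.
18 kHz ≤ fs/2 = 21.75 kHz, appears at 18 kHz.
149.3 kHz mod fs = 18.8 kHz.
18.8 kHz ≤ fs/2 = 21.75 kHz, appears at 18.8 kHz.
24.7 kHz > fs/2 = 21.75 kHz, folds to fs − 24.7 kHz = 18.8 kHz.
57 kHz mod fs = 13.5 kHz.
13.5 kHz ≤ fs/2 = 21.75 kHz, appears at 13.5 kHz.
24.7 kHz and 149.3 kHz both map to 18.8 kHz.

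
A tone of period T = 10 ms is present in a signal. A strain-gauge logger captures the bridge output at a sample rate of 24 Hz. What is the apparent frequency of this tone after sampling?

4 Hz

T = 10 ms → f = 1/T = 100 Hz.
100 Hz mod fs = 4 Hz.
4 Hz ≤ fs/2 = 12 Hz, appears at 4 Hz.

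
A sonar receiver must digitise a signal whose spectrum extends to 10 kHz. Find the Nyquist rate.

Nyquist rate = 2 × 10 kHz = 20 kHz.

20 kHz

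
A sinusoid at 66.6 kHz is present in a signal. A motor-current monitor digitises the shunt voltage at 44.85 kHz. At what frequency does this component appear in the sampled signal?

66.6 kHz mod fs = 21.75 kHz.
21.75 kHz ≤ fs/2 = 22.425 kHz, appears at 21.75 kHz.

21.75 kHz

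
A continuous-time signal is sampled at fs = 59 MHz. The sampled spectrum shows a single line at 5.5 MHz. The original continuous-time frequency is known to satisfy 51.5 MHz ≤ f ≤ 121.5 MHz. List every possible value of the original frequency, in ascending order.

Frequencies that alias to 5.5 MHz are k·fs ± 5.5 MHz for integer k ≥ 0.
k=0: 5.5 MHz.
k=1: 53.5 MHz, 64.5 MHz.
k=2: 112.5 MHz, 123.5 MHz.
k=3: 171.5 MHz, 182.5 MHz.
Within [51.5 MHz, 121.5 MHz]: 53.5 MHz, 64.5 MHz, 112.5 MHz.

53.5 MHz, 64.5 MHz, 112.5 MHz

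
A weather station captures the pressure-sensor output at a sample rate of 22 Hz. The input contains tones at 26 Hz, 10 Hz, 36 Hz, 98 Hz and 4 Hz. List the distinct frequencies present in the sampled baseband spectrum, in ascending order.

fs/2 = 11 Hz.
26 Hz mod fs = 4 Hz.
4 Hz ≤ fs/2 = 11 Hz, appears at 4 Hz.
10 Hz ≤ fs/2 = 11 Hz, passes unchanged.
36 Hz mod fs = 14 Hz.
14 Hz > fs/2 = 11 Hz, folds to fs − 14 Hz = 8 Hz.
98 Hz mod fs = 10 Hz.
10 Hz ≤ fs/2 = 11 Hz, appears at 10 Hz.
4 Hz ≤ fs/2 = 11 Hz, passes unchanged.
Distinct values: {4 Hz, 8 Hz, 10 Hz}.

4 Hz, 8 Hz, 10 Hz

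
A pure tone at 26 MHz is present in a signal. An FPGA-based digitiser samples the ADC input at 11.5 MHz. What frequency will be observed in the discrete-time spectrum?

26 MHz mod fs = 3 MHz.
3 MHz ≤ fs/2 = 5.75 MHz, appears at 3 MHz.

3 MHz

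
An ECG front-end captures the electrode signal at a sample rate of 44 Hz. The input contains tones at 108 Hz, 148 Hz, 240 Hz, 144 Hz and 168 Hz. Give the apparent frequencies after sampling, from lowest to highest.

8 Hz, 12 Hz, 16 Hz, 20 Hz

fs/2 = 22 Hz.
108 Hz mod fs = 20 Hz.
20 Hz ≤ fs/2 = 22 Hz, appears at 20 Hz.
148 Hz mod fs = 16 Hz.
16 Hz ≤ fs/2 = 22 Hz, appears at 16 Hz.
240 Hz mod fs = 20 Hz.
20 Hz ≤ fs/2 = 22 Hz, appears at 20 Hz.
144 Hz mod fs = 12 Hz.
12 Hz ≤ fs/2 = 22 Hz, appears at 12 Hz.
168 Hz mod fs = 36 Hz.
36 Hz > fs/2 = 22 Hz, folds to fs − 36 Hz = 8 Hz.
Distinct values: {8 Hz, 12 Hz, 16 Hz, 20 Hz}.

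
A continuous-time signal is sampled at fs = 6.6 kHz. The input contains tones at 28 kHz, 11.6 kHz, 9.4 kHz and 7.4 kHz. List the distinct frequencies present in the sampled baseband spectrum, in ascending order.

0.8 kHz, 1.6 kHz, 2.8 kHz

fs/2 = 3.3 kHz.
28 kHz mod fs = 1.6 kHz.
1.6 kHz ≤ fs/2 = 3.3 kHz, appears at 1.6 kHz.
11.6 kHz mod fs = 5 kHz.
5 kHz > fs/2 = 3.3 kHz, folds to fs − 5 kHz = 1.6 kHz.
9.4 kHz mod fs = 2.8 kHz.
2.8 kHz ≤ fs/2 = 3.3 kHz, appears at 2.8 kHz.
7.4 kHz mod fs = 0.8 kHz.
0.8 kHz ≤ fs/2 = 3.3 kHz, appears at 0.8 kHz.
Distinct values: {0.8 kHz, 1.6 kHz, 2.8 kHz}.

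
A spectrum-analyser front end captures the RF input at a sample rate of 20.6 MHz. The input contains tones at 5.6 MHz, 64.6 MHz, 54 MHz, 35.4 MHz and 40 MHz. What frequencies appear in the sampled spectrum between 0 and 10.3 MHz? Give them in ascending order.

fs/2 = 10.3 MHz.
5.6 MHz ≤ fs/2 = 10.3 MHz, passes unchanged.
64.6 MHz mod fs = 2.8 MHz.
2.8 MHz ≤ fs/2 = 10.3 MHz, appears at 2.8 MHz.
54 MHz mod fs = 12.8 MHz.
12.8 MHz > fs/2 = 10.3 MHz, folds to fs − 12.8 MHz = 7.8 MHz.
35.4 MHz mod fs = 14.8 MHz.
14.8 MHz > fs/2 = 10.3 MHz, folds to fs − 14.8 MHz = 5.8 MHz.
40 MHz mod fs = 19.4 MHz.
19.4 MHz > fs/2 = 10.3 MHz, folds to fs − 19.4 MHz = 1.2 MHz.
Distinct values: {1.2 MHz, 2.8 MHz, 5.6 MHz, 5.8 MHz, 7.8 MHz}.

1.2 MHz, 2.8 MHz, 5.6 MHz, 5.8 MHz, 7.8 MHz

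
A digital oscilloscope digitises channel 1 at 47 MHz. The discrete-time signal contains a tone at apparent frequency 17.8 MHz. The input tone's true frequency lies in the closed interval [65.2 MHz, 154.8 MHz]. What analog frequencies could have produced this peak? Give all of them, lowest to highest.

76.2 MHz, 111.8 MHz, 123.2 MHz

Frequencies that alias to 17.8 MHz are k·fs ± 17.8 MHz for integer k ≥ 0.
k=0: 17.8 MHz.
k=1: 29.2 MHz, 64.8 MHz.
k=2: 76.2 MHz, 111.8 MHz.
k=3: 123.2 MHz, 158.8 MHz.
k=4: 170.2 MHz, 205.8 MHz.
Within [65.2 MHz, 154.8 MHz]: 76.2 MHz, 111.8 MHz, 123.2 MHz.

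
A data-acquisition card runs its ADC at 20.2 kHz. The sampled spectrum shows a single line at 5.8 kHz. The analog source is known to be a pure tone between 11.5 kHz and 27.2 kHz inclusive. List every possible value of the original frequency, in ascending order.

14.4 kHz, 26 kHz

Frequencies that alias to 5.8 kHz are k·fs ± 5.8 kHz for integer k ≥ 0.
k=0: 5.8 kHz.
k=1: 14.4 kHz, 26 kHz.
k=2: 34.6 kHz, 46.2 kHz.
Within [11.5 kHz, 27.2 kHz]: 14.4 kHz, 26 kHz.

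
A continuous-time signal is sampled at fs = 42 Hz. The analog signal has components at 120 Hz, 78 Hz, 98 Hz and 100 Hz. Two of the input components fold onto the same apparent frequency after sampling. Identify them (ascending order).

78 Hz, 120 Hz

fs/2 = 21 Hz.
120 Hz mod fs = 36 Hz.
36 Hz > fs/2 = 21 Hz, folds to fs − 36 Hz = 6 Hz.
78 Hz mod fs = 36 Hz.
36 Hz > fs/2 = 21 Hz, folds to fs − 36 Hz = 6 Hz.
98 Hz mod fs = 14 Hz.
14 Hz ≤ fs/2 = 21 Hz, appears at 14 Hz.
100 Hz mod fs = 16 Hz.
16 Hz ≤ fs/2 = 21 Hz, appears at 16 Hz.
78 Hz and 120 Hz both map to 6 Hz.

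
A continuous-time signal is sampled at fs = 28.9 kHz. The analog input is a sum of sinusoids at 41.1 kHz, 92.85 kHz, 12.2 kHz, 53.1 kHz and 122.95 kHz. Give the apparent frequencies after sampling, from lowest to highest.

4.7 kHz, 6.15 kHz, 7.35 kHz, 12.2 kHz

fs/2 = 14.45 kHz.
41.1 kHz mod fs = 12.2 kHz.
12.2 kHz ≤ fs/2 = 14.45 kHz, appears at 12.2 kHz.
92.85 kHz mod fs = 6.15 kHz.
6.15 kHz ≤ fs/2 = 14.45 kHz, appears at 6.15 kHz.
12.2 kHz ≤ fs/2 = 14.45 kHz, passes unchanged.
53.1 kHz mod fs = 24.2 kHz.
24.2 kHz > fs/2 = 14.45 kHz, folds to fs − 24.2 kHz = 4.7 kHz.
122.95 kHz mod fs = 7.35 kHz.
7.35 kHz ≤ fs/2 = 14.45 kHz, appears at 7.35 kHz.
Distinct values: {4.7 kHz, 6.15 kHz, 7.35 kHz, 12.2 kHz}.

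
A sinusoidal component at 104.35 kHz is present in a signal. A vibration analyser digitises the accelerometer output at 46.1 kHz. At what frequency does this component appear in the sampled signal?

104.35 kHz mod fs = 12.15 kHz.
12.15 kHz ≤ fs/2 = 23.05 kHz, appears at 12.15 kHz.

12.15 kHz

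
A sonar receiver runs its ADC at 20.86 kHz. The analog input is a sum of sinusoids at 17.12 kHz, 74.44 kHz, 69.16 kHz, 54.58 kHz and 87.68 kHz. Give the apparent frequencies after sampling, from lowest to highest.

3.74 kHz, 4.24 kHz, 6.58 kHz, 8 kHz, 9 kHz

fs/2 = 10.43 kHz.
17.12 kHz > fs/2 = 10.43 kHz, folds to fs − 17.12 kHz = 3.74 kHz.
74.44 kHz mod fs = 11.86 kHz.
11.86 kHz > fs/2 = 10.43 kHz, folds to fs − 11.86 kHz = 9 kHz.
69.16 kHz mod fs = 6.58 kHz.
6.58 kHz ≤ fs/2 = 10.43 kHz, appears at 6.58 kHz.
54.58 kHz mod fs = 12.86 kHz.
12.86 kHz > fs/2 = 10.43 kHz, folds to fs − 12.86 kHz = 8 kHz.
87.68 kHz mod fs = 4.24 kHz.
4.24 kHz ≤ fs/2 = 10.43 kHz, appears at 4.24 kHz.
Distinct values: {3.74 kHz, 4.24 kHz, 6.58 kHz, 8 kHz, 9 kHz}.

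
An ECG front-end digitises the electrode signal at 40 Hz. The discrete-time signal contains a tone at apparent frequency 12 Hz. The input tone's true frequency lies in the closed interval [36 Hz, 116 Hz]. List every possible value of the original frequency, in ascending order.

52 Hz, 68 Hz, 92 Hz, 108 Hz

Frequencies that alias to 12 Hz are k·fs ± 12 Hz for integer k ≥ 0.
k=0: 12 Hz.
k=1: 28 Hz, 52 Hz.
k=2: 68 Hz, 92 Hz.
k=3: 108 Hz, 132 Hz.
k=4: 148 Hz, 172 Hz.
Within [36 Hz, 116 Hz]: 52 Hz, 68 Hz, 92 Hz, 108 Hz.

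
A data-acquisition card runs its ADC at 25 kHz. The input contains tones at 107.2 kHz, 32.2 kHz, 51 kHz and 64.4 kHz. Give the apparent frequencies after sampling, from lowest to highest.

1 kHz, 7.2 kHz, 10.6 kHz

fs/2 = 12.5 kHz.
107.2 kHz mod fs = 7.2 kHz.
7.2 kHz ≤ fs/2 = 12.5 kHz, appears at 7.2 kHz.
32.2 kHz mod fs = 7.2 kHz.
7.2 kHz ≤ fs/2 = 12.5 kHz, appears at 7.2 kHz.
51 kHz mod fs = 1 kHz.
1 kHz ≤ fs/2 = 12.5 kHz, appears at 1 kHz.
64.4 kHz mod fs = 14.4 kHz.
14.4 kHz > fs/2 = 12.5 kHz, folds to fs − 14.4 kHz = 10.6 kHz.
Distinct values: {1 kHz, 7.2 kHz, 10.6 kHz}.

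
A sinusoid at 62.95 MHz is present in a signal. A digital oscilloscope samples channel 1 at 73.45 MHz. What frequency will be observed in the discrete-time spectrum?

62.95 MHz > fs/2 = 36.725 MHz, folds to fs − 62.95 MHz = 10.5 MHz.

10.5 MHz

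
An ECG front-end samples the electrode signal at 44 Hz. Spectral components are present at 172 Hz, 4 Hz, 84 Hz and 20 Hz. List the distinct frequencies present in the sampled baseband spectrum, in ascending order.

fs/2 = 22 Hz.
172 Hz mod fs = 40 Hz.
40 Hz > fs/2 = 22 Hz, folds to fs − 40 Hz = 4 Hz.
4 Hz ≤ fs/2 = 22 Hz, passes unchanged.
84 Hz mod fs = 40 Hz.
40 Hz > fs/2 = 22 Hz, folds to fs − 40 Hz = 4 Hz.
20 Hz ≤ fs/2 = 22 Hz, passes unchanged.
Distinct values: {4 Hz, 20 Hz}.

4 Hz, 20 Hz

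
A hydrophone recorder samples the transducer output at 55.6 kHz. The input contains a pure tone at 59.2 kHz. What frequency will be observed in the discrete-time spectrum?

3.6 kHz

59.2 kHz mod fs = 3.6 kHz.
3.6 kHz ≤ fs/2 = 27.8 kHz, appears at 3.6 kHz.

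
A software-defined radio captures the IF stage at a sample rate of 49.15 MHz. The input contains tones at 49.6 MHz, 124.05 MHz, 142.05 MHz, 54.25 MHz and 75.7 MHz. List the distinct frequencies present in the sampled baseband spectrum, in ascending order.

0.45 MHz, 5.1 MHz, 5.4 MHz, 22.6 MHz, 23.4 MHz

fs/2 = 24.575 MHz.
49.6 MHz mod fs = 0.45 MHz.
0.45 MHz ≤ fs/2 = 24.575 MHz, appears at 0.45 MHz.
124.05 MHz mod fs = 25.75 MHz.
25.75 MHz > fs/2 = 24.575 MHz, folds to fs − 25.75 MHz = 23.4 MHz.
142.05 MHz mod fs = 43.75 MHz.
43.75 MHz > fs/2 = 24.575 MHz, folds to fs − 43.75 MHz = 5.4 MHz.
54.25 MHz mod fs = 5.1 MHz.
5.1 MHz ≤ fs/2 = 24.575 MHz, appears at 5.1 MHz.
75.7 MHz mod fs = 26.55 MHz.
26.55 MHz > fs/2 = 24.575 MHz, folds to fs − 26.55 MHz = 22.6 MHz.
Distinct values: {0.45 MHz, 5.1 MHz, 5.4 MHz, 22.6 MHz, 23.4 MHz}.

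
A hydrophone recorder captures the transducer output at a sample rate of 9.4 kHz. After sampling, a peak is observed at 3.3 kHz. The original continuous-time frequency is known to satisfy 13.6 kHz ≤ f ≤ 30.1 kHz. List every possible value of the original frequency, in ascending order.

15.5 kHz, 22.1 kHz, 24.9 kHz

Frequencies that alias to 3.3 kHz are k·fs ± 3.3 kHz for integer k ≥ 0.
k=0: 3.3 kHz.
k=1: 6.1 kHz, 12.7 kHz.
k=2: 15.5 kHz, 22.1 kHz.
k=3: 24.9 kHz, 31.5 kHz.
k=4: 34.3 kHz, 40.9 kHz.
Within [13.6 kHz, 30.1 kHz]: 15.5 kHz, 22.1 kHz, 24.9 kHz.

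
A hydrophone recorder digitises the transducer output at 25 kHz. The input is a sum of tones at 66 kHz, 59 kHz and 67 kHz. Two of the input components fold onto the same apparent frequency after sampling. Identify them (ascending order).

59 kHz, 66 kHz

fs/2 = 12.5 kHz.
66 kHz mod fs = 16 kHz.
16 kHz > fs/2 = 12.5 kHz, folds to fs − 16 kHz = 9 kHz.
59 kHz mod fs = 9 kHz.
9 kHz ≤ fs/2 = 12.5 kHz, appears at 9 kHz.
67 kHz mod fs = 17 kHz.
17 kHz > fs/2 = 12.5 kHz, folds to fs − 17 kHz = 8 kHz.
59 kHz and 66 kHz both map to 9 kHz.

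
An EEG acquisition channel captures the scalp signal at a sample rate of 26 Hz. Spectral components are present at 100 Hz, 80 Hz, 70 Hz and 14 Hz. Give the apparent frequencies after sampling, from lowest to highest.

2 Hz, 4 Hz, 8 Hz, 12 Hz

fs/2 = 13 Hz.
100 Hz mod fs = 22 Hz.
22 Hz > fs/2 = 13 Hz, folds to fs − 22 Hz = 4 Hz.
80 Hz mod fs = 2 Hz.
2 Hz ≤ fs/2 = 13 Hz, appears at 2 Hz.
70 Hz mod fs = 18 Hz.
18 Hz > fs/2 = 13 Hz, folds to fs − 18 Hz = 8 Hz.
14 Hz > fs/2 = 13 Hz, folds to fs − 14 Hz = 12 Hz.
Distinct values: {2 Hz, 4 Hz, 8 Hz, 12 Hz}.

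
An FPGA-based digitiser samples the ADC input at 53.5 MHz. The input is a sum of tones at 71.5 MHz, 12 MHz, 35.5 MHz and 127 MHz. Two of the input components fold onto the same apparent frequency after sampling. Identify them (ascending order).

35.5 MHz, 71.5 MHz

fs/2 = 26.75 MHz.
71.5 MHz mod fs = 18 MHz.
18 MHz ≤ fs/2 = 26.75 MHz, appears at 18 MHz.
12 MHz ≤ fs/2 = 26.75 MHz, passes unchanged.
35.5 MHz > fs/2 = 26.75 MHz, folds to fs − 35.5 MHz = 18 MHz.
127 MHz mod fs = 20 MHz.
20 MHz ≤ fs/2 = 26.75 MHz, appears at 20 MHz.
35.5 MHz and 71.5 MHz both map to 18 MHz.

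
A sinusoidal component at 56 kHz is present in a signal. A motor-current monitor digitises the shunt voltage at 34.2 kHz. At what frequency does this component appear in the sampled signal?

12.4 kHz

56 kHz mod fs = 21.8 kHz.
21.8 kHz > fs/2 = 17.1 kHz, folds to fs − 21.8 kHz = 12.4 kHz.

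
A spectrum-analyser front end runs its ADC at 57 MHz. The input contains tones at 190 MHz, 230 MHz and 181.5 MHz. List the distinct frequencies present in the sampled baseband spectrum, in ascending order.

fs/2 = 28.5 MHz.
190 MHz mod fs = 19 MHz.
19 MHz ≤ fs/2 = 28.5 MHz, appears at 19 MHz.
230 MHz mod fs = 2 MHz.
2 MHz ≤ fs/2 = 28.5 MHz, appears at 2 MHz.
181.5 MHz mod fs = 10.5 MHz.
10.5 MHz ≤ fs/2 = 28.5 MHz, appears at 10.5 MHz.
Distinct values: {2 MHz, 10.5 MHz, 19 MHz}.

2 MHz, 10.5 MHz, 19 MHz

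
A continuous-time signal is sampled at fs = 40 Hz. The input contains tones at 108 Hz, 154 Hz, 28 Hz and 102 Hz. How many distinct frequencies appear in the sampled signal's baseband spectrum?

3

fs/2 = 20 Hz.
108 Hz mod fs = 28 Hz.
28 Hz > fs/2 = 20 Hz, folds to fs − 28 Hz = 12 Hz.
154 Hz mod fs = 34 Hz.
34 Hz > fs/2 = 20 Hz, folds to fs − 34 Hz = 6 Hz.
28 Hz > fs/2 = 20 Hz, folds to fs − 28 Hz = 12 Hz.
102 Hz mod fs = 22 Hz.
22 Hz > fs/2 = 20 Hz, folds to fs − 22 Hz = 18 Hz.
Distinct values: {6 Hz, 12 Hz, 18 Hz} → 3.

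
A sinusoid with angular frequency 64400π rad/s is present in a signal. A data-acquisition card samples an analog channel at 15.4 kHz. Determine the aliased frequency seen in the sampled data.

1.4 kHz

ω = 64400π rad/s → f = ω/(2π) = 32200 Hz = 32.2 kHz.
32.2 kHz mod fs = 1.4 kHz.
1.4 kHz ≤ fs/2 = 7.7 kHz, appears at 1.4 kHz.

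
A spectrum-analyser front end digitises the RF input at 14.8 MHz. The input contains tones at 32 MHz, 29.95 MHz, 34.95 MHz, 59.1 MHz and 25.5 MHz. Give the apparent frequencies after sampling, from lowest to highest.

fs/2 = 7.4 MHz.
32 MHz mod fs = 2.4 MHz.
2.4 MHz ≤ fs/2 = 7.4 MHz, appears at 2.4 MHz.
29.95 MHz mod fs = 0.35 MHz.
0.35 MHz ≤ fs/2 = 7.4 MHz, appears at 0.35 MHz.
34.95 MHz mod fs = 5.35 MHz.
5.35 MHz ≤ fs/2 = 7.4 MHz, appears at 5.35 MHz.
59.1 MHz mod fs = 14.7 MHz.
14.7 MHz > fs/2 = 7.4 MHz, folds to fs − 14.7 MHz = 0.1 MHz.
25.5 MHz mod fs = 10.7 MHz.
10.7 MHz > fs/2 = 7.4 MHz, folds to fs − 10.7 MHz = 4.1 MHz.
Distinct values: {0.1 MHz, 0.35 MHz, 2.4 MHz, 4.1 MHz, 5.35 MHz}.

0.1 MHz, 0.35 MHz, 2.4 MHz, 4.1 MHz, 5.35 MHz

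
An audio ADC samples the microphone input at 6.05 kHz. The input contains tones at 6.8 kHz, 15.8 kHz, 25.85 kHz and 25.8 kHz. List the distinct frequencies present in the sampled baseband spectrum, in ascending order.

0.75 kHz, 1.6 kHz, 1.65 kHz, 2.35 kHz

fs/2 = 3.025 kHz.
6.8 kHz mod fs = 0.75 kHz.
0.75 kHz ≤ fs/2 = 3.025 kHz, appears at 0.75 kHz.
15.8 kHz mod fs = 3.7 kHz.
3.7 kHz > fs/2 = 3.025 kHz, folds to fs − 3.7 kHz = 2.35 kHz.
25.85 kHz mod fs = 1.65 kHz.
1.65 kHz ≤ fs/2 = 3.025 kHz, appears at 1.65 kHz.
25.8 kHz mod fs = 1.6 kHz.
1.6 kHz ≤ fs/2 = 3.025 kHz, appears at 1.6 kHz.
Distinct values: {0.75 kHz, 1.6 kHz, 1.65 kHz, 2.35 kHz}.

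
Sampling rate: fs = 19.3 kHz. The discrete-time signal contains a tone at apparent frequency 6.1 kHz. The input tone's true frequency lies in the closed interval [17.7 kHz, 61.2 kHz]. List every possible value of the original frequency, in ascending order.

25.4 kHz, 32.5 kHz, 44.7 kHz, 51.8 kHz

Frequencies that alias to 6.1 kHz are k·fs ± 6.1 kHz for integer k ≥ 0.
k=0: 6.1 kHz.
k=1: 13.2 kHz, 25.4 kHz.
k=2: 32.5 kHz, 44.7 kHz.
k=3: 51.8 kHz, 64 kHz.
k=4: 71.1 kHz, 83.3 kHz.
Within [17.7 kHz, 61.2 kHz]: 25.4 kHz, 32.5 kHz, 44.7 kHz, 51.8 kHz.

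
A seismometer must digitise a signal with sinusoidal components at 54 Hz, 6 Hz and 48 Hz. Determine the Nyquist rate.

108 Hz

Highest-frequency component: 54 Hz.
Nyquist rate = 2 × 54 Hz = 108 Hz.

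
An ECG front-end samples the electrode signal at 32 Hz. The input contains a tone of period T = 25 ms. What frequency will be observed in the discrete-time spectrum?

T = 25 ms → f = 1/T = 40 Hz.
40 Hz mod fs = 8 Hz.
8 Hz ≤ fs/2 = 16 Hz, appears at 8 Hz.

8 Hz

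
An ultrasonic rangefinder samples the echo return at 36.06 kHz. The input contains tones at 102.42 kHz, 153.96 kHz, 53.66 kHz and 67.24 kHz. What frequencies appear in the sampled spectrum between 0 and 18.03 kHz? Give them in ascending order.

4.88 kHz, 5.76 kHz, 9.72 kHz, 17.6 kHz

fs/2 = 18.03 kHz.
102.42 kHz mod fs = 30.3 kHz.
30.3 kHz > fs/2 = 18.03 kHz, folds to fs − 30.3 kHz = 5.76 kHz.
153.96 kHz mod fs = 9.72 kHz.
9.72 kHz ≤ fs/2 = 18.03 kHz, appears at 9.72 kHz.
53.66 kHz mod fs = 17.6 kHz.
17.6 kHz ≤ fs/2 = 18.03 kHz, appears at 17.6 kHz.
67.24 kHz mod fs = 31.18 kHz.
31.18 kHz > fs/2 = 18.03 kHz, folds to fs − 31.18 kHz = 4.88 kHz.
Distinct values: {4.88 kHz, 5.76 kHz, 9.72 kHz, 17.6 kHz}.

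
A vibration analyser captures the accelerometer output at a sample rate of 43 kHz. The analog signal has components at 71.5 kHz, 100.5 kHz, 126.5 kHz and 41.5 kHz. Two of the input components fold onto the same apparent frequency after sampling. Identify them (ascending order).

fs/2 = 21.5 kHz.
71.5 kHz mod fs = 28.5 kHz.
28.5 kHz > fs/2 = 21.5 kHz, folds to fs − 28.5 kHz = 14.5 kHz.
100.5 kHz mod fs = 14.5 kHz.
14.5 kHz ≤ fs/2 = 21.5 kHz, appears at 14.5 kHz.
126.5 kHz mod fs = 40.5 kHz.
40.5 kHz > fs/2 = 21.5 kHz, folds to fs − 40.5 kHz = 2.5 kHz.
41.5 kHz > fs/2 = 21.5 kHz, folds to fs − 41.5 kHz = 1.5 kHz.
71.5 kHz and 100.5 kHz both map to 14.5 kHz.

71.5 kHz, 100.5 kHz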